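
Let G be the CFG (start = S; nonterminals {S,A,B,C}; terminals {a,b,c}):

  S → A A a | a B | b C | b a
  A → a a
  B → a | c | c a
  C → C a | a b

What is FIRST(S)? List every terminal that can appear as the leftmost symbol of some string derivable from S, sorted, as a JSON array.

FIRST sets, iterate to fixpoint:
iter 1:
  A via A→a a: +{a}
  B via B→a: +{a}
  B via B→c: +{c}
  C via C→a b: +{a}
  S via S→A A a: +{a}
  S via S→b C: +{b}
  FIRST(S)={a,b}  FIRST(A)={a}  FIRST(B)={a,c}  FIRST(C)={a}
iter 2: (no change)
  FIRST(S)={a,b}  FIRST(A)={a}  FIRST(B)={a,c}  FIRST(C)={a}

FIRST(S) = ["a", "b"]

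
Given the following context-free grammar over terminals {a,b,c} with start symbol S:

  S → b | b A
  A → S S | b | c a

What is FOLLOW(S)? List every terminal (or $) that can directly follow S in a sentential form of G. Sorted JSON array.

FIRST sets, iterate to fixpoint:
[1]
  A via A→b: +{b}
  A via A→c a: +{c}
  S via S→b: +{b}
  FIRST[S]={b}  FIRST[A]={b,c}
[2] — fixpoint
  FIRST[S]={b}  FIRST[A]={b,c}

FOLLOW sets:
initialize: $ ∈ FOLLOW(S)
pass 1:
  A→S S: FOLLOW(S) ⊇ FIRST(S) = {b}; new: +{b}
  S→b A: FOLLOW(A) ⊇ FOLLOW(S) ⊇ {$,b}; new: +{$,b}
  S: {$,b}  A: {$,b}
pass 2: (stable)
  S: {$,b}  A: {$,b}

FOLLOW(S) = ["$", "b"]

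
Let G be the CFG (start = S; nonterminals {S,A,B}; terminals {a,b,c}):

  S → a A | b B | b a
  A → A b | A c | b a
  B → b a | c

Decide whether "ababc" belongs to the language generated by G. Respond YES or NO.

Convert to CNF:
  S -> T0 B | T0 T2 | T2 A
  A -> A T0 | A T1 | T0 T2
  B -> T0 T2 | c
  T0 -> b
  T1 -> c
  T2 -> a

Fill CYK table bottom-up:
  cell(0,0) a: {T2}  orig:{}
  cell(1,1) b: {T0}  orig:{}
  cell(2,2) a: {T2}  orig:{}
  cell(3,3) b: {T0}  orig:{}
  cell(4,4) c: {B,T1}  orig:{B}
  cell(0,1) ab: ∅
  cell(1,2) ba: {A,B,S}
  cell(2,3) ab: ∅
  cell(3,4) bc: {S}
  cell(0,2) aba: {S}
  cell(1,3) bab: {A}
  cell(2,4) abc: ∅
  cell(0,3) abab: {S}
  cell(1,4) babc: {A}
  cell(0,4) ababc: {S}

S ∈ T[0,4] ⇒ YES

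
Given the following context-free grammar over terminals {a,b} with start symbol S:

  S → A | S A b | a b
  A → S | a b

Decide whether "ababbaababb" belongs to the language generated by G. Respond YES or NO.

Convert to CNF:
  S -> S X3 | T1 T0
  A -> S X2 | T1 T0
  T0 -> b
  T1 -> a
  X2 -> A T0
  X3 -> A T0

CYK table (by increasing span):
  [0..0]={T1}  "a"  orig:{}
  [1..1]={T0}  "b"  orig:{}
  [2..2]={T1}  "a"  orig:{}
  [3..3]={T0}  "b"  orig:{}
  [4..4]={T0}  "b"  orig:{}
  [5..5]={T1}  "a"  orig:{}
  [6..6]={T1}  "a"  orig:{}
  [7..7]={T0}  "b"  orig:{}
  [8..8]={T1}  "a"  orig:{}
  [9..9]={T0}  "b"  orig:{}
  [10..10]={T0}  "b"  orig:{}
  [0..1]={A,S}  "ab"
  [1..2]=∅  "ba"
  [2..3]={A,S}  "ab"
  [3..4]=∅  "bb"
  [4..5]=∅  "ba"
  [5..6]=∅  "aa"
  [6..7]={A,S}  "ab"
  [7..8]=∅  "ba"
  [8..9]={A,S}  "ab"
  [9..10]=∅  "bb"
  [0..2]=∅  "aba"
  [1..3]=∅  "bab"
  [2..4]={X2,X3}  "abb"  orig:{}
  [3..5]=∅  "bba"
  [4..6]=∅  "baa"
  [5..7]=∅  "aab"
  [6..8]=∅  "aba"
  [7..9]=∅  "bab"
  [8..10]={X2,X3}  "abb"  orig:{}
  [0..3]=∅  "abab"
  [1..4]=∅  "babb"
  [2..5]=∅  "abba"
  [3..6]=∅  "bbaa"
  [4..7]=∅  "baab"
  [5..8]=∅  "aaba"
  [6..9]=∅  "abab"
  [7..10]=∅  "babb"
  [0..4]={A,S}  "ababb"
  [1..5]=∅  "babba"
  [2..6]=∅  "abbaa"
  [3..7]=∅  "bbaab"
  [4..8]=∅  "baaba"
  [5..9]=∅  "aabab"
  [6..10]={A,S}  "ababb"
  [0..5]=∅  "ababba"
  [1..6]=∅  "babbaa"
  [2..7]=∅  "abbaab"
  [3..8]=∅  "bbaaba"
  [4..9]=∅  "baabab"
  [5..10]=∅  "aababb"
  [0..6]=∅  "ababbaa"
  [1..7]=∅  "babbaab"
  [2..8]=∅  "abbaaba"
  [3..9]=∅  "bbaabab"
  [4..10]=∅  "baababb"
  [0..7]=∅  "ababbaab"
  [1..8]=∅  "babbaaba"
  [2..9]=∅  "abbaabab"
  [3..10]=∅  "bbaababb"
  [0..8]=∅  "ababbaaba"
  [1..9]=∅  "babbaabab"
  [2..10]=∅  "abbaababb"
  [0..9]=∅  "ababbaabab"
  [1..10]=∅  "babbaababb"
  [0..10]=∅  "ababbaababb"

S ∉ T[0,10] ⇒ NO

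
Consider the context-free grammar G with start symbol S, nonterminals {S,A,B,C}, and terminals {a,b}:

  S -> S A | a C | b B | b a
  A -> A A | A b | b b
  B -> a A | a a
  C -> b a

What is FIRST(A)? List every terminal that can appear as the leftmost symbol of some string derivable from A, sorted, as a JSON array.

Compute FIRST by fixpoint:
iter 1:
  A via A→b b: +{b}
  B via B→a A: +{a}
  C via C→b a: +{b}
  S via S→a C: +{a}
  S via S→b B: +{b}
  FIRST[S]={a,b}  FIRST[A]={b}  FIRST[B]={a}  FIRST[C]={b}
iter 2: (stable)
  FIRST[S]={a,b}  FIRST[A]={b}  FIRST[B]={a}  FIRST[C]={b}

FIRST(A) = ["b"]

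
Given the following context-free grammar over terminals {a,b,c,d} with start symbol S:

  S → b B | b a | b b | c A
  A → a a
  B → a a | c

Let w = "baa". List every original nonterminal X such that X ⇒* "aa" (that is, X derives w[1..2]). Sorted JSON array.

Convert to CNF:
  S -> T1 B | T1 T0 | T1 T1 | T2 A
  A -> T0 T0
  B -> T0 T0 | c
  T0 -> a
  T1 -> b
  T2 -> c

CYK table (by increasing span) — only the sub-triangle for w[1..2]:
  T[1,1] 'a' = {T0}  orig:{}
  T[2,2] 'a' = {T0}  orig:{}
  T[1,2] 'aa' = {A,B}

Original NTs in T[1,2] deriving "aa": ["A", "B"]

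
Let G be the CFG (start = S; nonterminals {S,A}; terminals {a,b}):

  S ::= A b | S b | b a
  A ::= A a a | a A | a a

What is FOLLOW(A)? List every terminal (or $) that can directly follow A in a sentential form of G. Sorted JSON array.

FIRST iteration:
[1]
  A via A→a A: +{a}
  S via S→A b: +{a}
  S via S→b a: +{b}
  FIRST[S]={a,b}  FIRST[A]={a}
[2] — fixpoint
  FIRST[S]={a,b}  FIRST[A]={a}

Compute FOLLOW by fixpoint:
seed FOLLOW(S) with $
[1]
  A→A a a: FOLLOW(A) ⊇ FIRST(a) = {a}; new: +{a}
  S→A b: FOLLOW(A) ⊇ FIRST(b) = {b}; new: +{b}
  S→S b: FOLLOW(S) ⊇ FIRST(b) = {b}; new: +{b}
  FOLLOW[S]={$,b}  FOLLOW[A]={a,b}
[2] done
  FOLLOW[S]={$,b}  FOLLOW[A]={a,b}

FOLLOW(A) = ["a", "b"]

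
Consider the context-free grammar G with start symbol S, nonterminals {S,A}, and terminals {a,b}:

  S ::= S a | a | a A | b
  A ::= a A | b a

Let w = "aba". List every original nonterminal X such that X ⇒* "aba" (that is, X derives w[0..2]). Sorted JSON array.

CNF form of G:
  S -> S T0 | T0 A | a | b
  A -> T0 A | T1 T0
  T0 -> a
  T1 -> b

Fill CYK table bottom-up — only the sub-triangle for w[0..2]:
  [0..0]={S,T0}  "a"  orig:{S}
  [1..1]={S,T1}  "b"  orig:{S}
  [2..2]={S,T0}  "a"  orig:{S}
  [0..1]=∅  "ab"
  [1..2]={A,S}  "ba"
  [0..2]={A,S}  "aba"

Original NTs in T[0,2] deriving "aba": ["A", "S"]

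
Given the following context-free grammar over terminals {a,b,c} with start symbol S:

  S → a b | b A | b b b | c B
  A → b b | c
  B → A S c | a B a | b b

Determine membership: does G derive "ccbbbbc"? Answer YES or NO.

Convert to CNF:
  S -> T0 A | T0 X5 | T1 B | T2 T0
  A -> T0 T0 | c
  B -> A X3 | T0 T0 | T2 X4
  T0 -> b
  T1 -> c
  T2 -> a
  X3 -> S T1
  X4 -> B T2
  X5 -> T0 T0

Fill CYK table bottom-up:
  [0..0]={A,T1}  "c"  orig:{A}
  [1..1]={A,T1}  "c"  orig:{A}
  [2..2]={T0}  "b"  orig:{}
  [3..3]={T0}  "b"  orig:{}
  [4..4]={T0}  "b"  orig:{}
  [5..5]={T0}  "b"  orig:{}
  [6..6]={A,T1}  "c"  orig:{A}
  [0..1]=∅  "cc"
  [1..2]=∅  "cb"
  [2..3]={A,B,X5}  "bb"  orig:{A,B}
  [3..4]={A,B,X5}  "bb"  orig:{A,B}
  [4..5]={A,B,X5}  "bb"  orig:{A,B}
  [5..6]={S}  "bc"
  [0..2]=∅  "ccb"
  [1..3]={S}  "cbb"
  [2..4]={S}  "bbb"
  [3..5]={S}  "bbb"
  [4..6]=∅  "bbc"
  [0..3]=∅  "ccbb"
  [1..4]=∅  "cbbb"
  [2..5]=∅  "bbbb"
  [3..6]={X3}  "bbbc"  orig:{}
  [0..4]=∅  "ccbbb"
  [1..5]=∅  "cbbbb"
  [2..6]=∅  "bbbbc"
  [0..5]=∅  "ccbbbb"
  [1..6]=∅  "cbbbbc"
  [0..6]=∅  "ccbbbbc"

S ∉ T[0,6] ⇒ NO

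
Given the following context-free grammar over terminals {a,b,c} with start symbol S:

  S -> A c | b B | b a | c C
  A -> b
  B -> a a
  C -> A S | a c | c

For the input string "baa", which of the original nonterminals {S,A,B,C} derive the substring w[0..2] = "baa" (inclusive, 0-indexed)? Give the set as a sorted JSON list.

Convert to CNF:
  S -> A T1 | T1 C | T2 B | T2 T0
  A -> b
  B -> T0 T0
  C -> A S | T0 T1 | c
  T0 -> a
  T1 -> c
  T2 -> b

Fill CYK table bottom-up — only the sub-triangle for w[0..2]:
  cell(0,0) b: {A,T2}  orig:{A}
  cell(1,1) a: {T0}  orig:{}
  cell(2,2) a: {T0}  orig:{}
  cell(0,1) ba: {S}
  cell(1,2) aa: {B}
  cell(0,2) baa: {S}

Original NTs in T[0,2] deriving "baa": ["S"]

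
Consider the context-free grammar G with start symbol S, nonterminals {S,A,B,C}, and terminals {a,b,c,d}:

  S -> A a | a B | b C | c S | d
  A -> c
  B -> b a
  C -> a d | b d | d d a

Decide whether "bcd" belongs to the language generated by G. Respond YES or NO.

Convert to CNF:
  S -> A T1 | T0 C | T1 B | T3 S | d
  A -> c
  B -> T0 T1
  C -> T0 T2 | T1 T2 | T2 X4
  T0 -> b
  T1 -> a
  T2 -> d
  T3 -> c
  X4 -> T2 T1

CYK fill:
  cell(0,0) b: {T0}  orig:{}
  cell(1,1) c: {A,T3}  orig:{A}
  cell(2,2) d: {S,T2}  orig:{S}
  cell(0,1) bc: ∅
  cell(1,2) cd: {S}
  cell(0,2) bcd: ∅

S ∉ T[0,2] ⇒ NO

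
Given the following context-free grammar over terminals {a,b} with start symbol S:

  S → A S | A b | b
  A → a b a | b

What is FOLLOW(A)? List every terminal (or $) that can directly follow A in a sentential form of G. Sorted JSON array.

FIRST sets, iterate to fixpoint:
round 1:
  A via A→a b a: +{a}
  A via A→b: +{b}
  S via S→A S: +{a,b}
  FIRST[S]={a,b}  FIRST[A]={a,b}
round 2: — fixpoint
  FIRST[S]={a,b}  FIRST[A]={a,b}

Compute FOLLOW by fixpoint:
seed FOLLOW(S) with $
pass 1:
  S→A S: FOLLOW(A) ⊇ FIRST(S) = {a,b}; new: +{a,b}
  FOLLOW(S)={$}  FOLLOW(A)={a,b}
pass 2: (no change)
  FOLLOW(S)={$}  FOLLOW(A)={a,b}

FOLLOW(A) = ["a", "b"]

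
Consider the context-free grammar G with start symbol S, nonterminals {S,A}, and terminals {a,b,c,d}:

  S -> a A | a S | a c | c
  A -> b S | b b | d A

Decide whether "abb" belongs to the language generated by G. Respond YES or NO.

Convert to CNF:
  S -> T2 A | T2 S | T2 T3 | c
  A -> T0 S | T0 T0 | T1 A
  T0 -> b
  T1 -> d
  T2 -> a
  T3 -> c

Fill CYK table bottom-up:
  [0..0]={T2}  "a"  orig:{}
  [1..1]={T0}  "b"  orig:{}
  [2..2]={T0}  "b"  orig:{}
  [0..1]=∅  "ab"
  [1..2]={A}  "bb"
  [0..2]={S}  "abb"

S ∈ T[0,2] ⇒ YES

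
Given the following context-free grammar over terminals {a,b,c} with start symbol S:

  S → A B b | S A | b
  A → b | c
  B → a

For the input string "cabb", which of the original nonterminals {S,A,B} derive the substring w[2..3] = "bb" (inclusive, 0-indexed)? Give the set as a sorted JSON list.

CNF form of G:
  S -> A X1 | S A | b
  A -> b | c
  B -> a
  T0 -> b
  X1 -> B T0

CYK table (by increasing span) (cells [i..j] with 2 ≤ i ≤ j ≤ 3 only):
  T[2,2] 'b' = {A,S,T0}  orig:{A,S}
  T[3,3] 'b' = {A,S,T0}  orig:{A,S}
  T[2,3] 'bb' = {S}

Original NTs in T[2,3] deriving "bb": ["S"]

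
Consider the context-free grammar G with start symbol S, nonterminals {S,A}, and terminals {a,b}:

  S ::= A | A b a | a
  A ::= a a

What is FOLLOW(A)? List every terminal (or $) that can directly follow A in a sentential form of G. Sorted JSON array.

Compute FIRST by fixpoint:
round 1:
  A via A→a a: +{a}
  S via S→A: +{a}
  FIRST[S]={a}  FIRST[A]={a}
round 2: done
  FIRST[S]={a}  FIRST[A]={a}

Compute FOLLOW by fixpoint:
initialize: $ ∈ FOLLOW(S)
[1]
  S→A: FOLLOW(A) ⊇ FOLLOW(S) ⊇ {$}; new: +{$}
  S→A b a: FOLLOW(A) ⊇ FIRST(b) = {b}; new: +{b}
  FOLLOW[S]={$}  FOLLOW[A]={$,b}
[2] done
  FOLLOW[S]={$}  FOLLOW[A]={$,b}

FOLLOW(A) = ["$", "b"]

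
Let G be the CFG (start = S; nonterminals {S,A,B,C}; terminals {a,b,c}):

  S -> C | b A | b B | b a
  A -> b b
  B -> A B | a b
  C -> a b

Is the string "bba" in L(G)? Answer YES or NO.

CNF form of G:
  S -> T0 A | T0 B | T0 T1 | T1 T0
  A -> T0 T0
  B -> A B | T1 T0
  C -> T1 T0
  T0 -> b
  T1 -> a

CYK fill:
  T[0,0] 'b' = {T0}  orig:{}
  T[1,1] 'b' = {T0}  orig:{}
  T[2,2] 'a' = {T1}  orig:{}
  T[0,1] 'bb' = {A}
  T[1,2] 'ba' = {S}
  T[0,2] 'bba' = ∅

S ∉ T[0,2] ⇒ NO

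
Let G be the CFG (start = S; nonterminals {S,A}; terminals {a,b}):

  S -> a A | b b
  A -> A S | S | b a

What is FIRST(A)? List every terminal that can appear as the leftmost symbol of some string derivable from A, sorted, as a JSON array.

Compute FIRST by fixpoint:
iter 1:
  A via A→b a: +{b}
  S via S→a A: +{a}
  S via S→b b: +{b}
  FIRST(S)={a,b}  FIRST(A)={b}
iter 2:
  A via A→S: +{a}
  FIRST(S)={a,b}  FIRST(A)={a,b}
iter 3: (stable)
  FIRST(S)={a,b}  FIRST(A)={a,b}

FIRST(A) = ["a", "b"]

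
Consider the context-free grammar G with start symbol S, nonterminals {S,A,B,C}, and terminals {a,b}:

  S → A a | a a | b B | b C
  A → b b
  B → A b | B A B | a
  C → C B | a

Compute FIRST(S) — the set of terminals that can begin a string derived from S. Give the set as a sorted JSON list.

FIRST sets, iterate to fixpoint:
round 1:
  A via A→b b: +{b}
  B via B→A b: +{b}
  B via B→a: +{a}
  C via C→a: +{a}
  S via S→A a: +{b}
  S via S→a a: +{a}
  FIRST(S)={a,b}  FIRST(A)={b}  FIRST(B)={a,b}  FIRST(C)={a}
round 2: done
  FIRST(S)={a,b}  FIRST(A)={b}  FIRST(B)={a,b}  FIRST(C)={a}

FIRST(S) = ["a", "b"]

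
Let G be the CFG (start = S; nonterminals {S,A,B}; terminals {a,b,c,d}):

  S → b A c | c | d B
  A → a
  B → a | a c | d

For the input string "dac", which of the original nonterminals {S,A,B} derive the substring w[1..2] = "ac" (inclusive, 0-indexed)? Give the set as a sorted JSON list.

CNF form of G:
  S -> T2 X4 | T3 B | c
  A -> a
  B -> T0 T1 | a | d
  T0 -> a
  T1 -> c
  T2 -> b
  T3 -> d
  X4 -> A T1

CYK table (by increasing span) (cells [i..j] with 1 ≤ i ≤ j ≤ 2 only):
  T[1,1] 'a' = {A,B,T0}  orig:{A,B}
  T[2,2] 'c' = {S,T1}  orig:{S}
  T[1,2] 'ac' = {B,X4}  orig:{B}

Original NTs in T[1,2] deriving "ac": ["B"]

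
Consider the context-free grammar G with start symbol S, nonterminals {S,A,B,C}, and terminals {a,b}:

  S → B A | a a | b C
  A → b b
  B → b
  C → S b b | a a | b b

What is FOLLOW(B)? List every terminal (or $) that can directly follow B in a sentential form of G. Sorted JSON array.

FIRST sets, iterate to fixpoint:
iter 1:
  A via A→b b: +{b}
  B via B→b: +{b}
  C via C→a a: +{a}
  C via C→b b: +{b}
  S via S→B A: +{b}
  S via S→a a: +{a}
  S: {a,b}  A: {b}  B: {b}  C: {a,b}
iter 2: — fixpoint
  S: {a,b}  A: {b}  B: {b}  C: {a,b}

FOLLOW sets:
initialize: $ ∈ FOLLOW(S)
iter 1:
  C→S b b: FOLLOW(S) ⊇ FIRST(b) = {b}; new: +{b}
  S→B A: FOLLOW(B) ⊇ FIRST(A) = {b}; new: +{b}
  S→B A: FOLLOW(A) ⊇ FOLLOW(S) ⊇ {$,b}; new: +{$,b}
  S→b C: FOLLOW(C) ⊇ FOLLOW(S) ⊇ {$,b}; new: +{$,b}
  FOLLOW(S)={$,b}  FOLLOW(A)={$,b}  FOLLOW(B)={b}  FOLLOW(C)={$,b}
iter 2: done
  FOLLOW(S)={$,b}  FOLLOW(A)={$,b}  FOLLOW(B)={b}  FOLLOW(C)={$,b}

FOLLOW(B) = ["b"]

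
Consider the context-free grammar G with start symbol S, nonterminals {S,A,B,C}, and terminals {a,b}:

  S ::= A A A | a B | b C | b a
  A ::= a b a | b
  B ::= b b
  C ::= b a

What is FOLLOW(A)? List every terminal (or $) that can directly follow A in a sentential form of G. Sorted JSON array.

FIRST sets, iterate to fixpoint:
[1]
  A via A→a b a: +{a}
  A via A→b: +{b}
  B via B→b b: +{b}
  C via C→b a: +{b}
  S via S→A A A: +{a,b}
  S: {a,b}  A: {a,b}  B: {b}  C: {b}
[2] (stable)
  S: {a,b}  A: {a,b}  B: {b}  C: {b}

FOLLOW iteration:
FOLLOW(S) := {$}
iter 1:
  S→A A A: FOLLOW(A) ⊇ FIRST(A) = {a,b}; new: +{a,b}
  S→A A A: FOLLOW(A) ⊇ FOLLOW(S) ⊇ {$}; new: +{$}
  S→a B: FOLLOW(B) ⊇ FOLLOW(S) ⊇ {$}; new: +{$}
  S→b C: FOLLOW(C) ⊇ FOLLOW(S) ⊇ {$}; new: +{$}
  FOLLOW(S)={$}  FOLLOW(A)={$,a,b}  FOLLOW(B)={$}  FOLLOW(C)={$}
iter 2: done
  FOLLOW(S)={$}  FOLLOW(A)={$,a,b}  FOLLOW(B)={$}  FOLLOW(C)={$}

FOLLOW(A) = ["$", "a", "b"]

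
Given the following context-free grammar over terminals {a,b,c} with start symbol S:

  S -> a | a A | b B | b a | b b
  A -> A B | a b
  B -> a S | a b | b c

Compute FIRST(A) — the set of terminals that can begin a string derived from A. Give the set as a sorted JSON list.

FIRST iteration:
[1]
  A via A→a b: +{a}
  B via B→a S: +{a}
  B via B→b c: +{b}
  S via S→a: +{a}
  S via S→b B: +{b}
  S: {a,b}  A: {a}  B: {a,b}
[2] (no change)
  S: {a,b}  A: {a}  B: {a,b}

FIRST(A) = ["a"]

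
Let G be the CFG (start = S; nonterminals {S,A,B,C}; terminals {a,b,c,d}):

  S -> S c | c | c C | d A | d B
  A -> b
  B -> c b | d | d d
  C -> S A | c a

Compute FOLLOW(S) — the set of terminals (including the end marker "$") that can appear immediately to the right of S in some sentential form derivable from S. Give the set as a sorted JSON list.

Compute FIRST by fixpoint:
[1]
  A via A→b: +{b}
  B via B→c b: +{c}
  B via B→d: +{d}
  C via C→c a: +{c}
  S via S→c: +{c}
  S via S→d A: +{d}
  S: {c,d}  A: {b}  B: {c,d}  C: {c}
[2]
  C via C→S A: +{d}
  S: {c,d}  A: {b}  B: {c,d}  C: {c,d}
[3] — fixpoint
  S: {c,d}  A: {b}  B: {c,d}  C: {c,d}

FOLLOW iteration:
seed FOLLOW(S) with $
iter 1:
  C→S A: FOLLOW(S) ⊇ FIRST(A) = {b}; new: +{b}
  S→S c: FOLLOW(S) ⊇ FIRST(c) = {c}; new: +{c}
  S→c C: FOLLOW(C) ⊇ FOLLOW(S) ⊇ {$,b,c}; new: +{$,b,c}
  S→d A: FOLLOW(A) ⊇ FOLLOW(S) ⊇ {$,b,c}; new: +{$,b,c}
  S→d B: FOLLOW(B) ⊇ FOLLOW(S) ⊇ {$,b,c}; new: +{$,b,c}
  FOLLOW[S]={$,b,c}  FOLLOW[A]={$,b,c}  FOLLOW[B]={$,b,c}  FOLLOW[C]={$,b,c}
iter 2: done
  FOLLOW[S]={$,b,c}  FOLLOW[A]={$,b,c}  FOLLOW[B]={$,b,c}  FOLLOW[C]={$,b,c}

FOLLOW(S) = ["$", "b", "c"]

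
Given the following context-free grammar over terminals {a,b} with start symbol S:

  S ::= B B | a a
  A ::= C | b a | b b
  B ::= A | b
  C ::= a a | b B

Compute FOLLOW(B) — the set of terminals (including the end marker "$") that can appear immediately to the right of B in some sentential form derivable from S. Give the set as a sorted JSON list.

FIRST sets, iterate to fixpoint:
[1]
  A via A→b a: +{b}
  B via B→A: +{b}
  C via C→a a: +{a}
  C via C→b B: +{b}
  S via S→B B: +{b}
  S via S→a a: +{a}
  FIRST(S)={a,b}  FIRST(A)={b}  FIRST(B)={b}  FIRST(C)={a,b}
[2]
  A via A→C: +{a}
  B via B→A: +{a}
  FIRST(S)={a,b}  FIRST(A)={a,b}  FIRST(B)={a,b}  FIRST(C)={a,b}
[3] (stable)
  FIRST(S)={a,b}  FIRST(A)={a,b}  FIRST(B)={a,b}  FIRST(C)={a,b}

Compute FOLLOW by fixpoint:
seed FOLLOW(S) with $
round 1:
  S→B B: FOLLOW(B) ⊇ FIRST(B) = {a,b}; new: +{a,b}
  S→B B: FOLLOW(B) ⊇ FOLLOW(S) ⊇ {$}; new: +{$}
  S: {$}  A: {}  B: {$,a,b}  C: {}
round 2:
  B→A: FOLLOW(A) ⊇ FOLLOW(B) ⊇ {$,a,b}; new: +{$,a,b}
  S: {$}  A: {$,a,b}  B: {$,a,b}  C: {}
round 3:
  A→C: FOLLOW(C) ⊇ FOLLOW(A) ⊇ {$,a,b}; new: +{$,a,b}
  S: {$}  A: {$,a,b}  B: {$,a,b}  C: {$,a,b}
round 4: (stable)
  S: {$}  A: {$,a,b}  B: {$,a,b}  C: {$,a,b}

FOLLOW(B) = ["$", "a", "b"]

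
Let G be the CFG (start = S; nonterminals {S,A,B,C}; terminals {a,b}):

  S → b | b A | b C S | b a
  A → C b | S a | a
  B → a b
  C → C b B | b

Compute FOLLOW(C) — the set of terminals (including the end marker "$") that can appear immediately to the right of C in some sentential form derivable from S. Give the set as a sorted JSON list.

FIRST iteration:
round 1:
  A via A→a: +{a}
  B via B→a b: +{a}
  C via C→b: +{b}
  S via S→b: +{b}
  FIRST(S)={b}  FIRST(A)={a}  FIRST(B)={a}  FIRST(C)={b}
round 2:
  A via A→C b: +{b}
  FIRST(S)={b}  FIRST(A)={a,b}  FIRST(B)={a}  FIRST(C)={b}
round 3: done
  FIRST(S)={b}  FIRST(A)={a,b}  FIRST(B)={a}  FIRST(C)={b}

FOLLOW iteration:
seed FOLLOW(S) with $
[1]
  A→C b: FOLLOW(C) ⊇ FIRST(b) = {b}; new: +{b}
  A→S a: FOLLOW(S) ⊇ FIRST(a) = {a}; new: +{a}
  C→C b B: FOLLOW(B) ⊇ FOLLOW(C) ⊇ {b}; new: +{b}
  S→b A: FOLLOW(A) ⊇ FOLLOW(S) ⊇ {$,a}; new: +{$,a}
  S: {$,a}  A: {$,a}  B: {b}  C: {b}
[2] (no change)
  S: {$,a}  A: {$,a}  B: {b}  C: {b}

FOLLOW(C) = ["b"]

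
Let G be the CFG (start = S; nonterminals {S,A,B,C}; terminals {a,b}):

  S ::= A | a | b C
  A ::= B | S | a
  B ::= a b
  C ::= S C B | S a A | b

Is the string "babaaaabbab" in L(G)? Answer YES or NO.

Convert to CNF:
  S -> T0 T1 | T1 C | a
  A -> T0 T1 | T1 C | a
  B -> T0 T1
  C -> S X2 | S X3 | b
  T0 -> a
  T1 -> b
  X2 -> C B
  X3 -> T0 A

Fill CYK table bottom-up:
  T[0,0] 'b' = {C,T1}  orig:{C}
  T[1,1] 'a' = {A,S,T0}  orig:{A,S}
  T[2,2] 'b' = {C,T1}  orig:{C}
  T[3,3] 'a' = {A,S,T0}  orig:{A,S}
  T[4,4] 'a' = {A,S,T0}  orig:{A,S}
  T[5,5] 'a' = {A,S,T0}  orig:{A,S}
  T[6,6] 'a' = {A,S,T0}  orig:{A,S}
  T[7,7] 'b' = {C,T1}  orig:{C}
  T[8,8] 'b' = {C,T1}  orig:{C}
  T[9,9] 'a' = {A,S,T0}  orig:{A,S}
  T[10,10] 'b' = {C,T1}  orig:{C}
  T[0,1] 'ba' = ∅
  T[1,2] 'ab' = {A,B,S}
  T[2,3] 'ba' = ∅
  T[3,4] 'aa' = {X3}  orig:{}
  T[4,5] 'aa' = {X3}  orig:{}
  T[5,6] 'aa' = {X3}  orig:{}
  T[6,7] 'ab' = {A,B,S}
  T[7,8] 'bb' = {A,S}
  T[8,9] 'ba' = ∅
  T[9,10] 'ab' = {A,B,S}
  T[0,2] 'bab' = {X2}  orig:{}
  T[1,3] 'aba' = ∅
  T[2,4] 'baa' = ∅
  T[3,5] 'aaa' = {C}
  T[4,6] 'aaa' = {C}
  T[5,7] 'aab' = {X3}  orig:{}
  T[6,8] 'abb' = {X3}  orig:{}
  T[7,9] 'bba' = ∅
  T[8,10] 'bab' = {X2}  orig:{}
  T[0,3] 'baba' = ∅
  T[1,4] 'abaa' = {C}
  T[2,5] 'baaa' = {A,S}
  T[3,6] 'aaaa' = ∅
  T[4,7] 'aaab' = {C}
  T[5,8] 'aabb' = {C}
  T[6,9] 'abba' = ∅
  T[7,10] 'bbab' = ∅
  T[0,4] 'babaa' = {A,S}
  T[1,5] 'abaaa' = {X3}  orig:{}
  T[2,6] 'baaaa' = ∅
  T[3,7] 'aaaab' = {X2}  orig:{}
  T[4,8] 'aaabb' = ∅
  T[5,9] 'aabba' = ∅
  T[6,10] 'abbab' = {C}
  T[0,5] 'babaaa' = ∅
  T[1,6] 'abaaaa' = ∅
  T[2,7] 'baaaab' = ∅
  T[3,8] 'aaaabb' = ∅
  T[4,9] 'aaabba' = ∅
  T[5,10] 'aabbab' = {X2}  orig:{}
  T[0,6] 'babaaaa' = {C}
  T[1,7] 'abaaaab' = {C}
  T[2,8] 'baaaabb' = {C}
  T[3,9] 'aaaabba' = ∅
  T[4,10] 'aaabbab' = {C}
  T[0,7] 'babaaaab' = {A,C,S}
  T[1,8] 'abaaaabb' = ∅
  T[2,9] 'baaaabba' = ∅
  T[3,10] 'aaaabbab' = ∅
  T[0,8] 'babaaaabb' = ∅
  T[1,9] 'abaaaabba' = ∅
  T[2,10] 'baaaabbab' = {X2}  orig:{}
  T[0,9] 'babaaaabba' = ∅
  T[1,10] 'abaaaabbab' = {C}
  T[0,10] 'babaaaabbab' = {A,C,S}

S ∈ T[0,10] ⇒ YES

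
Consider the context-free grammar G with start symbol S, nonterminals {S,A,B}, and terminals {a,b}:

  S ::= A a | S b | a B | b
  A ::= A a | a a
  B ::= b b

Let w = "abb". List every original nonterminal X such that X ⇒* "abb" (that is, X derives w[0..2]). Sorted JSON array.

Convert to CNF:
  S -> A T0 | S T1 | T0 B | b
  A -> A T0 | T0 T0
  B -> T1 T1
  T0 -> a
  T1 -> b

CYK fill, restricted to cells inside w[0..2]:
  T[0,0] 'a' = {T0}  orig:{}
  T[1,1] 'b' = {S,T1}  orig:{S}
  T[2,2] 'b' = {S,T1}  orig:{S}
  T[0,1] 'ab' = ∅
  T[1,2] 'bb' = {B,S}
  T[0,2] 'abb' = {S}

Original NTs in T[0,2] deriving "abb": ["S"]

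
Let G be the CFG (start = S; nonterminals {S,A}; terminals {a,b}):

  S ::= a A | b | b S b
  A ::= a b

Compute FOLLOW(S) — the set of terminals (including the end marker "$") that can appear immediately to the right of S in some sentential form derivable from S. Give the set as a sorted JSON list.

FIRST iteration:
[1]
  A via A→a b: +{a}
  S via S→a A: +{a}
  S via S→b: +{b}
  FIRST[S]={a,b}  FIRST[A]={a}
[2] done
  FIRST[S]={a,b}  FIRST[A]={a}

FOLLOW iteration:
FOLLOW(S) := {$}
[1]
  S→a A: FOLLOW(A) ⊇ FOLLOW(S) ⊇ {$}; new: +{$}
  S→b S b: FOLLOW(S) ⊇ FIRST(b) = {b}; new: +{b}
  FOLLOW[S]={$,b}  FOLLOW[A]={$}
[2]
  S→a A: FOLLOW(A) ⊇ FOLLOW(S) ⊇ {$,b}; new: +{b}
  FOLLOW[S]={$,b}  FOLLOW[A]={$,b}
[3] (no change)
  FOLLOW[S]={$,b}  FOLLOW[A]={$,b}

FOLLOW(S) = ["$", "b"]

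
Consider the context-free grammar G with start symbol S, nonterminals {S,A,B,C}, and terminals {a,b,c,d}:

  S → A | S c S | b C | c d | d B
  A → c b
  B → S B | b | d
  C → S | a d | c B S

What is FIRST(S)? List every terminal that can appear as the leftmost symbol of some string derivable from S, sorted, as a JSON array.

FIRST iteration:
round 1:
  A via A→c b: +{c}
  B via B→b: +{b}
  B via B→d: +{d}
  C via C→a d: +{a}
  C via C→c B S: +{c}
  S via S→A: +{c}
  S via S→b C: +{b}
  S via S→d B: +{d}
  S: {b,c,d}  A: {c}  B: {b,d}  C: {a,c}
round 2:
  B via B→S B: +{c}
  C via C→S: +{b,d}
  S: {b,c,d}  A: {c}  B: {b,c,d}  C: {a,b,c,d}
round 3: done
  S: {b,c,d}  A: {c}  B: {b,c,d}  C: {a,b,c,d}

FIRST(S) = ["b", "c", "d"]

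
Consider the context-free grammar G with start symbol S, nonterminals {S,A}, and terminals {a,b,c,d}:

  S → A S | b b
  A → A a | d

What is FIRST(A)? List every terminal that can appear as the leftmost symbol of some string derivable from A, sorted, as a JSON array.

FIRST iteration:
iter 1:
  A via A→d: +{d}
  S via S→A S: +{d}
  S via S→b b: +{b}
  FIRST[S]={b,d}  FIRST[A]={d}
iter 2: done
  FIRST[S]={b,d}  FIRST[A]={d}

FIRST(A) = ["d"]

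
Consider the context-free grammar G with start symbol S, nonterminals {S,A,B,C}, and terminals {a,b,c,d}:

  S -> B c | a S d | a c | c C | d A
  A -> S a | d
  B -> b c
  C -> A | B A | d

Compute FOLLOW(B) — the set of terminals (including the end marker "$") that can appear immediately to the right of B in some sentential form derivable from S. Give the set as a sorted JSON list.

FIRST iteration:
pass 1:
  A via A→d: +{d}
  B via B→b c: +{b}
  C via C→A: +{d}
  C via C→B A: +{b}
  S via S→B c: +{b}
  S via S→a S d: +{a}
  S via S→c C: +{c}
  S via S→d A: +{d}
  FIRST[S]={a,b,c,d}  FIRST[A]={d}  FIRST[B]={b}  FIRST[C]={b,d}
pass 2:
  A via A→S a: +{a,b,c}
  C via C→A: +{a,c}
  FIRST[S]={a,b,c,d}  FIRST[A]={a,b,c,d}  FIRST[B]={b}  FIRST[C]={a,b,c,d}
pass 3: (no change)
  FIRST[S]={a,b,c,d}  FIRST[A]={a,b,c,d}  FIRST[B]={b}  FIRST[C]={a,b,c,d}

FOLLOW sets:
seed FOLLOW(S) with $
iter 1:
  A→S a: FOLLOW(S) ⊇ FIRST(a) = {a}; new: +{a}
  C→B A: FOLLOW(B) ⊇ FIRST(A) = {a,b,c,d}; new: +{a,b,c,d}
  S→a S d: FOLLOW(S) ⊇ FIRST(d) = {d}; new: +{d}
  S→c C: FOLLOW(C) ⊇ FOLLOW(S) ⊇ {$,a,d}; new: +{$,a,d}
  S→d A: FOLLOW(A) ⊇ FOLLOW(S) ⊇ {$,a,d}; new: +{$,a,d}
  S: {$,a,d}  A: {$,a,d}  B: {a,b,c,d}  C: {$,a,d}
iter 2: (no change)
  S: {$,a,d}  A: {$,a,d}  B: {a,b,c,d}  C: {$,a,d}

FOLLOW(B) = ["a", "b", "c", "d"]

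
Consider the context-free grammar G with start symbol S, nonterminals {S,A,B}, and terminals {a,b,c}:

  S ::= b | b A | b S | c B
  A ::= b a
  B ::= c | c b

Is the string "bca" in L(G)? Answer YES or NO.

CNF form of G:
  S -> T0 A | T0 S | T2 B | b
  A -> T0 T1
  B -> T2 T0 | c
  T0 -> b
  T1 -> a
  T2 -> c

CYK fill:
  cell(0,0) b: {S,T0}  orig:{S}
  cell(1,1) c: {B,T2}  orig:{B}
  cell(2,2) a: {T1}  orig:{}
  cell(0,1) bc: ∅
  cell(1,2) ca: ∅
  cell(0,2) bca: ∅

S ∉ T[0,2] ⇒ NO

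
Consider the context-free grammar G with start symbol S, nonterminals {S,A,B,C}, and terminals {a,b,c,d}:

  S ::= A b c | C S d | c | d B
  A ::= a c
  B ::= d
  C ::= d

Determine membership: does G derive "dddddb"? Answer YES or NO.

Convert to CNF:
  S -> A X4 | C X5 | T3 B | c
  A -> T0 T1
  B -> d
  C -> d
  T0 -> a
  T1 -> c
  T2 -> b
  T3 -> d
  X4 -> T2 T1
  X5 -> S T3

CYK table (by increasing span):
  cell(0,0) d: {B,C,T3}  orig:{B,C}
  cell(1,1) d: {B,C,T3}  orig:{B,C}
  cell(2,2) d: {B,C,T3}  orig:{B,C}
  cell(3,3) d: {B,C,T3}  orig:{B,C}
  cell(4,4) d: {B,C,T3}  orig:{B,C}
  cell(5,5) b: {T2}  orig:{}
  cell(0,1) dd: {S}
  cell(1,2) dd: {S}
  cell(2,3) dd: {S}
  cell(3,4) dd: {S}
  cell(4,5) db: ∅
  cell(0,2) ddd: {X5}  orig:{}
  cell(1,3) ddd: {X5}  orig:{}
  cell(2,4) ddd: {X5}  orig:{}
  cell(3,5) ddb: ∅
  cell(0,3) dddd: {S}
  cell(1,4) dddd: {S}
  cell(2,5) dddb: ∅
  cell(0,4) ddddd: {X5}  orig:{}
  cell(1,5) ddddb: ∅
  cell(0,5) dddddb: ∅

S ∉ T[0,5] ⇒ NO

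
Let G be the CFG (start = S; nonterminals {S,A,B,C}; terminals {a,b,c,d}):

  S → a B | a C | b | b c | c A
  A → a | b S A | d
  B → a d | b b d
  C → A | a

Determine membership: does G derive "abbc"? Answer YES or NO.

Convert to CNF:
  S -> T0 T3 | T1 B | T1 C | T3 A | b
  A -> T0 X4 | a | d
  B -> T0 X5 | T1 T2
  C -> T0 X6 | a | d
  T0 -> b
  T1 -> a
  T2 -> d
  T3 -> c
  X4 -> S A
  X5 -> T0 T2
  X6 -> S A

Fill CYK table bottom-up:
  cell(0,0) a: {A,C,T1}  orig:{A,C}
  cell(1,1) b: {S,T0}  orig:{S}
  cell(2,2) b: {S,T0}  orig:{S}
  cell(3,3) c: {T3}  orig:{}
  cell(0,1) ab: ∅
  cell(1,2) bb: ∅
  cell(2,3) bc: {S}
  cell(0,2) abb: ∅
  cell(1,3) bbc: ∅
  cell(0,3) abbc: ∅

S ∉ T[0,3] ⇒ NO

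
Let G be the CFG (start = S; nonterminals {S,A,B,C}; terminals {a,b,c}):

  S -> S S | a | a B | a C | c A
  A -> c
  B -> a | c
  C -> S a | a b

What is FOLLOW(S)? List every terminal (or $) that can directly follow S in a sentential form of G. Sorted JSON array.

FIRST iteration:
[1]
  A via A→c: +{c}
  B via B→a: +{a}
  B via B→c: +{c}
  C via C→a b: +{a}
  S via S→a: +{a}
  S via S→c A: +{c}
  S: {a,c}  A: {c}  B: {a,c}  C: {a}
[2]
  C via C→S a: +{c}
  S: {a,c}  A: {c}  B: {a,c}  C: {a,c}
[3] done
  S: {a,c}  A: {c}  B: {a,c}  C: {a,c}

FOLLOW sets:
FOLLOW(S) := {$}
[1]
  C→S a: FOLLOW(S) ⊇ FIRST(a) = {a}; new: +{a}
  S→S S: FOLLOW(S) ⊇ FIRST(S) = {a,c}; new: +{c}
  S→a B: FOLLOW(B) ⊇ FOLLOW(S) ⊇ {$,a,c}; new: +{$,a,c}
  S→a C: FOLLOW(C) ⊇ FOLLOW(S) ⊇ {$,a,c}; new: +{$,a,c}
  S→c A: FOLLOW(A) ⊇ FOLLOW(S) ⊇ {$,a,c}; new: +{$,a,c}
  FOLLOW(S)={$,a,c}  FOLLOW(A)={$,a,c}  FOLLOW(B)={$,a,c}  FOLLOW(C)={$,a,c}
[2] (no change)
  FOLLOW(S)={$,a,c}  FOLLOW(A)={$,a,c}  FOLLOW(B)={$,a,c}  FOLLOW(C)={$,a,c}

FOLLOW(S) = ["$", "a", "c"]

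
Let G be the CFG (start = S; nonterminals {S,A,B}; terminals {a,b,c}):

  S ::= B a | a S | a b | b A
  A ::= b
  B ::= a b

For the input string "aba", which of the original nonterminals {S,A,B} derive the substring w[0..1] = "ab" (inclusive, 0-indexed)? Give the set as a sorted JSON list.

CNF form of G:
  S -> B T0 | T0 S | T0 T1 | T1 A
  A -> b
  B -> T0 T1
  T0 -> a
  T1 -> b

Fill CYK table bottom-up, restricted to cells inside w[0..1]:
  [0..0]={T0}  "a"  orig:{}
  [1..1]={A,T1}  "b"  orig:{A}
  [0..1]={B,S}  "ab"

Original NTs in T[0,1] deriving "ab": ["B", "S"]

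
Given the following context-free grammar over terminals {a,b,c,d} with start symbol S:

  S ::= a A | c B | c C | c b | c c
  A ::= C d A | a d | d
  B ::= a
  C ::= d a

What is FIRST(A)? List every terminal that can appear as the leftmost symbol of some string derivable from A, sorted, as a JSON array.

Compute FIRST by fixpoint:
round 1:
  A via A→a d: +{a}
  A via A→d: +{d}
  B via B→a: +{a}
  C via C→d a: +{d}
  S via S→a A: +{a}
  S via S→c B: +{c}
  FIRST(S)={a,c}  FIRST(A)={a,d}  FIRST(B)={a}  FIRST(C)={d}
round 2: done
  FIRST(S)={a,c}  FIRST(A)={a,d}  FIRST(B)={a}  FIRST(C)={d}

FIRST(A) = ["a", "d"]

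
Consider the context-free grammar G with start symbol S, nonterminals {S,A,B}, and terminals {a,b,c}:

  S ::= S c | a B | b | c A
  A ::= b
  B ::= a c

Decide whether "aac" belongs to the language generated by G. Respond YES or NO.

Convert to CNF:
  S -> S T1 | T0 B | T1 A | b
  A -> b
  B -> T0 T1
  T0 -> a
  T1 -> c

CYK table (by increasing span):
  T[0,0] 'a' = {T0}  orig:{}
  T[1,1] 'a' = {T0}  orig:{}
  T[2,2] 'c' = {T1}  orig:{}
  T[0,1] 'aa' = ∅
  T[1,2] 'ac' = {B}
  T[0,2] 'aac' = {S}

S ∈ T[0,2] ⇒ YES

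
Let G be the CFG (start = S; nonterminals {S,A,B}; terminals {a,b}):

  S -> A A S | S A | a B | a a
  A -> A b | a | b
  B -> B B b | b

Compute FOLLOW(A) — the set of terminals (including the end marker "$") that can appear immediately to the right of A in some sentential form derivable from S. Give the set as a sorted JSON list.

FIRST iteration:
round 1:
  A via A→a: +{a}
  A via A→b: +{b}
  B via B→b: +{b}
  S via S→A A S: +{a,b}
  FIRST(S)={a,b}  FIRST(A)={a,b}  FIRST(B)={b}
round 2: (no change)
  FIRST(S)={a,b}  FIRST(A)={a,b}  FIRST(B)={b}

Compute FOLLOW by fixpoint:
initialize: $ ∈ FOLLOW(S)
[1]
  A→A b: FOLLOW(A) ⊇ FIRST(b) = {b}; new: +{b}
  B→B B b: FOLLOW(B) ⊇ FIRST(B) = {b}; new: +{b}
  S→A A S: FOLLOW(A) ⊇ FIRST(A) = {a,b}; new: +{a}
  S→S A: FOLLOW(S) ⊇ FIRST(A) = {a,b}; new: +{a,b}
  S→S A: FOLLOW(A) ⊇ FOLLOW(S) ⊇ {$,a,b}; new: +{$}
  S→a B: FOLLOW(B) ⊇ FOLLOW(S) ⊇ {$,a,b}; new: +{$,a}
  FOLLOW[S]={$,a,b}  FOLLOW[A]={$,a,b}  FOLLOW[B]={$,a,b}
[2] — fixpoint
  FOLLOW[S]={$,a,b}  FOLLOW[A]={$,a,b}  FOLLOW[B]={$,a,b}

FOLLOW(A) = ["$", "a", "b"]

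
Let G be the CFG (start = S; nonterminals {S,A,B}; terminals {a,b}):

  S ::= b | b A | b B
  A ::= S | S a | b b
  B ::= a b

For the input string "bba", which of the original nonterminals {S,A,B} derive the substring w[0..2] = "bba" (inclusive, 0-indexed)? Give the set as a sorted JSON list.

Convert to CNF:
  S -> T1 A | T1 B | b
  A -> S T0 | T1 A | T1 B | T1 T1 | b
  B -> T0 T1
  T0 -> a
  T1 -> b

CYK fill — only the sub-triangle for w[0..2]:
  cell(0,0) b: {A,S,T1}  orig:{A,S}
  cell(1,1) b: {A,S,T1}  orig:{A,S}
  cell(2,2) a: {T0}  orig:{}
  cell(0,1) bb: {A,S}
  cell(1,2) ba: {A}
  cell(0,2) bba: {A,S}

Original NTs in T[0,2] deriving "bba": ["A", "S"]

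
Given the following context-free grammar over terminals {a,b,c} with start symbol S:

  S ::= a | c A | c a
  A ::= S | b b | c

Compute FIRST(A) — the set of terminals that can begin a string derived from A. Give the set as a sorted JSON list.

Compute FIRST by fixpoint:
[1]
  A via A→b b: +{b}
  A via A→c: +{c}
  S via S→a: +{a}
  S via S→c A: +{c}
  S: {a,c}  A: {b,c}
[2]
  A via A→S: +{a}
  S: {a,c}  A: {a,b,c}
[3] done
  S: {a,c}  A: {a,b,c}

FIRST(A) = ["a", "b", "c"]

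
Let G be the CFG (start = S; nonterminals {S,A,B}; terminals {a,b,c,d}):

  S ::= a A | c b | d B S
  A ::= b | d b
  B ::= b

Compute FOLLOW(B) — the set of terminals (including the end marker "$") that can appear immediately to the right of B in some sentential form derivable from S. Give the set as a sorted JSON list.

FIRST iteration:
round 1:
  A via A→b: +{b}
  A via A→d b: +{d}
  B via B→b: +{b}
  S via S→a A: +{a}
  S via S→c b: +{c}
  S via S→d B S: +{d}
  FIRST(S)={a,c,d}  FIRST(A)={b,d}  FIRST(B)={b}
round 2: — fixpoint
  FIRST(S)={a,c,d}  FIRST(A)={b,d}  FIRST(B)={b}

Compute FOLLOW by fixpoint:
FOLLOW(S) := {$}
pass 1:
  S→a A: FOLLOW(A) ⊇ FOLLOW(S) ⊇ {$}; new: +{$}
  S→d B S: FOLLOW(B) ⊇ FIRST(S) = {a,c,d}; new: +{a,c,d}
  S: {$}  A: {$}  B: {a,c,d}
pass 2: done
  S: {$}  A: {$}  B: {a,c,d}

FOLLOW(B) = ["a", "c", "d"]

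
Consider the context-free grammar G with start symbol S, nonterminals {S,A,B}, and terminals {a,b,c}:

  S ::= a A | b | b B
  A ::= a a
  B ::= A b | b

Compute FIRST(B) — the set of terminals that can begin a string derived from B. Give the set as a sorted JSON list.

FIRST iteration:
round 1:
  A via A→a a: +{a}
  B via B→A b: +{a}
  B via B→b: +{b}
  S via S→a A: +{a}
  S via S→b: +{b}
  S: {a,b}  A: {a}  B: {a,b}
round 2: (no change)
  S: {a,b}  A: {a}  B: {a,b}

FIRST(B) = ["a", "b"]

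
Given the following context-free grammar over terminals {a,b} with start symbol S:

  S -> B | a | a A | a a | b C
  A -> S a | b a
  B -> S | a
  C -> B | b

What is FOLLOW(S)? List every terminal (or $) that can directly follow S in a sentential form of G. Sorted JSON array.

FIRST sets, iterate to fixpoint:
pass 1:
  A via A→b a: +{b}
  B via B→a: +{a}
  C via C→B: +{a}
  C via C→b: +{b}
  S via S→B: +{a}
  S via S→b C: +{b}
  S: {a,b}  A: {b}  B: {a}  C: {a,b}
pass 2:
  A via A→S a: +{a}
  B via B→S: +{b}
  S: {a,b}  A: {a,b}  B: {a,b}  C: {a,b}
pass 3: — fixpoint
  S: {a,b}  A: {a,b}  B: {a,b}  C: {a,b}

FOLLOW iteration:
initialize: $ ∈ FOLLOW(S)
pass 1:
  A→S a: FOLLOW(S) ⊇ FIRST(a) = {a}; new: +{a}
  S→B: FOLLOW(B) ⊇ FOLLOW(S) ⊇ {$,a}; new: +{$,a}
  S→a A: FOLLOW(A) ⊇ FOLLOW(S) ⊇ {$,a}; new: +{$,a}
  S→b C: FOLLOW(C) ⊇ FOLLOW(S) ⊇ {$,a}; new: +{$,a}
  FOLLOW(S)={$,a}  FOLLOW(A)={$,a}  FOLLOW(B)={$,a}  FOLLOW(C)={$,a}
pass 2: (stable)
  FOLLOW(S)={$,a}  FOLLOW(A)={$,a}  FOLLOW(B)={$,a}  FOLLOW(C)={$,a}

FOLLOW(S) = ["$", "a"]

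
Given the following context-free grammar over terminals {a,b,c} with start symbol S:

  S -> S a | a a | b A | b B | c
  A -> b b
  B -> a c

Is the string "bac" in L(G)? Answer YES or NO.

CNF form of G:
  S -> S T1 | T0 A | T0 B | T1 T1 | c
  A -> T0 T0
  B -> T1 T2
  T0 -> b
  T1 -> a
  T2 -> c

CYK table (by increasing span):
  [0..0]={T0}  "b"  orig:{}
  [1..1]={T1}  "a"  orig:{}
  [2..2]={S,T2}  "c"  orig:{S}
  [0..1]=∅  "ba"
  [1..2]={B}  "ac"
  [0..2]={S}  "bac"

S ∈ T[0,2] ⇒ YES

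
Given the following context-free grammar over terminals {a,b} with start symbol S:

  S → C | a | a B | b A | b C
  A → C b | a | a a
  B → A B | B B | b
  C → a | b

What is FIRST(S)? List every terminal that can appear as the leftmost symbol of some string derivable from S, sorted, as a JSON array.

Compute FIRST by fixpoint:
pass 1:
  A via A→a: +{a}
  B via B→A B: +{a}
  B via B→b: +{b}
  C via C→a: +{a}
  C via C→b: +{b}
  S via S→C: +{a,b}
  S: {a,b}  A: {a}  B: {a,b}  C: {a,b}
pass 2:
  A via A→C b: +{b}
  S: {a,b}  A: {a,b}  B: {a,b}  C: {a,b}
pass 3: (no change)
  S: {a,b}  A: {a,b}  B: {a,b}  C: {a,b}

FIRST(S) = ["a", "b"]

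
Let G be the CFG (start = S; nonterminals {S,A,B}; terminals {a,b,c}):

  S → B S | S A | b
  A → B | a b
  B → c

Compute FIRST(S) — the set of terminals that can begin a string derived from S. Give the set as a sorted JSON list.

FIRST iteration:
pass 1:
  A via A→a b: +{a}
  B via B→c: +{c}
  S via S→B S: +{c}
  S via S→b: +{b}
  S: {b,c}  A: {a}  B: {c}
pass 2:
  A via A→B: +{c}
  S: {b,c}  A: {a,c}  B: {c}
pass 3: (stable)
  S: {b,c}  A: {a,c}  B: {c}

FIRST(S) = ["b", "c"]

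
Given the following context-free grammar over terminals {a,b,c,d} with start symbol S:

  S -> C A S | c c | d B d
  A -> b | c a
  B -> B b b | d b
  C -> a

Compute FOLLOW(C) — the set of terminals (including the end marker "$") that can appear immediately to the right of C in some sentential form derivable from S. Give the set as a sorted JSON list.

FIRST sets, iterate to fixpoint:
iter 1:
  A via A→b: +{b}
  A via A→c a: +{c}
  B via B→d b: +{d}
  C via C→a: +{a}
  S via S→C A S: +{a}
  S via S→c c: +{c}
  S via S→d B d: +{d}
  FIRST[S]={a,c,d}  FIRST[A]={b,c}  FIRST[B]={d}  FIRST[C]={a}
iter 2: (stable)
  FIRST[S]={a,c,d}  FIRST[A]={b,c}  FIRST[B]={d}  FIRST[C]={a}

FOLLOW sets:
FOLLOW(S) := {$}
pass 1:
  B→B b b: FOLLOW(B) ⊇ FIRST(b) = {b}; new: +{b}
  S→C A S: FOLLOW(C) ⊇ FIRST(A) = {b,c}; new: +{b,c}
  S→C A S: FOLLOW(A) ⊇ FIRST(S) = {a,c,d}; new: +{a,c,d}
  S→d B d: FOLLOW(B) ⊇ FIRST(d) = {d}; new: +{d}
  S: {$}  A: {a,c,d}  B: {b,d}  C: {b,c}
pass 2: — fixpoint
  S: {$}  A: {a,c,d}  B: {b,d}  C: {b,c}

FOLLOW(C) = ["b", "c"]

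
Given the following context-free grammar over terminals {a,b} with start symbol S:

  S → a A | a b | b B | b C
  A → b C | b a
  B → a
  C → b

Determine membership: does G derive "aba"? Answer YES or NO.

Convert to CNF:
  S -> T0 B | T0 C | T1 A | T1 T0
  A -> T0 C | T0 T1
  B -> a
  C -> b
  T0 -> b
  T1 -> a

CYK table (by increasing span):
  [0..0]={B,T1}  "a"  orig:{B}
  [1..1]={C,T0}  "b"  orig:{C}
  [2..2]={B,T1}  "a"  orig:{B}
  [0..1]={S}  "ab"
  [1..2]={A,S}  "ba"
  [0..2]={S}  "aba"

S ∈ T[0,2] ⇒ YES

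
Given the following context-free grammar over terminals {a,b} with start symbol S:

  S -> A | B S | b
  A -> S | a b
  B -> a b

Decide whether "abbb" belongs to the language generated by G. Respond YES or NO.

CNF form of G:
  S -> B S | T0 T1 | b
  A -> B S | T0 T1 | b
  B -> T0 T1
  T0 -> a
  T1 -> b

CYK fill:
  [0..0]={T0}  "a"  orig:{}
  [1..1]={A,S,T1}  "b"  orig:{A,S}
  [2..2]={A,S,T1}  "b"  orig:{A,S}
  [3..3]={A,S,T1}  "b"  orig:{A,S}
  [0..1]={A,B,S}  "ab"
  [1..2]=∅  "bb"
  [2..3]=∅  "bb"
  [0..2]={A,S}  "abb"
  [1..3]=∅  "bbb"
  [0..3]=∅  "abbb"

S ∉ T[0,3] ⇒ NO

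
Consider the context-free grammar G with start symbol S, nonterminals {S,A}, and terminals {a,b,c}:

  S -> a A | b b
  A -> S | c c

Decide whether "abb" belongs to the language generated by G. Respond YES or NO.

Convert to CNF:
  S -> T0 A | T1 T1
  A -> T0 A | T1 T1 | T2 T2
  T0 -> a
  T1 -> b
  T2 -> c

Fill CYK table bottom-up:
  T[0,0] 'a' = {T0}  orig:{}
  T[1,1] 'b' = {T1}  orig:{}
  T[2,2] 'b' = {T1}  orig:{}
  T[0,1] 'ab' = ∅
  T[1,2] 'bb' = {A,S}
  T[0,2] 'abb' = {A,S}

S ∈ T[0,2] ⇒ YES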